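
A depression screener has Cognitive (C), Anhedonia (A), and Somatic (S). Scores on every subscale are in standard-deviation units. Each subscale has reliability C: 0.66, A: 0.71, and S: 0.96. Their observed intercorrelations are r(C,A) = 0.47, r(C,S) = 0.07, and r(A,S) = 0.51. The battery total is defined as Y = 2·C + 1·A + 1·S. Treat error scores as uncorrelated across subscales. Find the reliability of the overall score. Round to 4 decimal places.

Var(Y) = 2² + 1 + 1 + 2·[2·0.47 + 2·0.07 + 0.51] = 6 + 3.18 = 9.18.
Under uncorrelated errors the observed covariances equal the true-score covariances, so only the own-variance terms attenuate.
True-score variance = [2²·0.66 + 0.71 + 0.96] + 3.18 = 4.31 + 3.18 = 7.49.
Reliability = 7.49 / 9.18 = 0.8159.

0.8159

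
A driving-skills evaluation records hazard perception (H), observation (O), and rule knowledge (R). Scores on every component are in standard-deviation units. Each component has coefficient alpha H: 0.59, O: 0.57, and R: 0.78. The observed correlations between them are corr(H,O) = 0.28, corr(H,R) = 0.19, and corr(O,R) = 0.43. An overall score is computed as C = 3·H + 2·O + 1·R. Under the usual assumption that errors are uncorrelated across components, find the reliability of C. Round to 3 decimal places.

0.722

Var(C) = 3² + 2² + 1 + 2·[6·0.28 + 3·0.19 + 2·0.43] = 14 + 6.22 = 20.22.
Because errors are independent across components, Cov(Tᵢ,Tⱼ) = Cov(Xᵢ,Xⱼ); the off-diagonal part of the true-score variance is the same as above.
True-score variance = [3²·0.59 + 2²·0.57 + 0.78] + 6.22 = 8.37 + 6.22 = 14.59.
Reliability = 14.59 / 20.22 = 0.722.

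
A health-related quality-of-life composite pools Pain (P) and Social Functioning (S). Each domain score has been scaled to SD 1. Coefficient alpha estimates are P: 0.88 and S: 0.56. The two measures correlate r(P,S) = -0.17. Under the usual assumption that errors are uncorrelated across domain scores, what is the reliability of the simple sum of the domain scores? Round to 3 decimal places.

0.663

Var(P+S) = 2 + 2·[(-0.17)] = 2 − 0.34 = 1.66.
Under uncorrelated errors the observed covariances equal the true-score covariances, so only the own-variance terms attenuate.
True-score variance = [0.88 + 0.56] − 0.34 = 1.44 − 0.34 = 1.1.
Reliability = 1.1 / 1.66 = 0.663.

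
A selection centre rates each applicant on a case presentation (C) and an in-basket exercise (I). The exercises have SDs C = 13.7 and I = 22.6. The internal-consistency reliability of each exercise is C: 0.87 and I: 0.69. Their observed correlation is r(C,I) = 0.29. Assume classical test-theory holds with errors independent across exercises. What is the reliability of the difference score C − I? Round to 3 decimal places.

0.648

Var(C−I) = 13.7² + 22.6² − 2·13.7·22.6·0.29 = 698.45 − 179.58 = 518.87.
Because errors are independent across components, Cov(Tᵢ,Tⱼ) = Cov(Xᵢ,Xⱼ); the off-diagonal part of the true-score variance is the same as above.
True-score variance = [13.7²·0.87 + 22.6²·0.69] − 179.58 = 515.715 − 179.58 = 336.135.
Reliability = 336.135 / 518.87 = 0.648.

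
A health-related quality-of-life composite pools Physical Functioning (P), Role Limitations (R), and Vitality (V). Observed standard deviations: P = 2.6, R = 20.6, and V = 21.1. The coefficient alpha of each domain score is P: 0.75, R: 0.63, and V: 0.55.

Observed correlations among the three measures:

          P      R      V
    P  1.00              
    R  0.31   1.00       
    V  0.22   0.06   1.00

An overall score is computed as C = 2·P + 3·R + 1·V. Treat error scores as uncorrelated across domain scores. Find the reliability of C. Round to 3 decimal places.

Var(C) = 2²·2.6² + 3²·20.6² + 21.1² + 2·[6·2.6·20.6·0.31 + 2·2.6·21.1·0.22 + 3·20.6·21.1·0.06] = 4291.49 + 403.998 = 4695.49.
Under uncorrelated errors the observed covariances equal the true-score covariances, so only the own-variance terms attenuate.
True-score variance = [2²·2.6²·0.75 + 3²·20.6²·0.63 + 21.1²·0.55] + 403.998 = 2671.27 + 403.998 = 3075.26.
Reliability = 3075.26 / 4695.49 = 0.655.

0.655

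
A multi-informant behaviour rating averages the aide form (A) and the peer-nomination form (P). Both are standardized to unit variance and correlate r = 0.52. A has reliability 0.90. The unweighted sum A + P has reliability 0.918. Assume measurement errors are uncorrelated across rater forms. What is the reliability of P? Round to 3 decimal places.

Var(A+P) = 2 + 2·0.52 = 3.040.
True-score variance = ρ_A + ρ_P + 2·0.52, so 0.918 = (0.90 + ρ_P + 1.04) / 3.040.
ρ_P = 0.918·3.040 − 0.90 − 1.04 = 0.851.

0.851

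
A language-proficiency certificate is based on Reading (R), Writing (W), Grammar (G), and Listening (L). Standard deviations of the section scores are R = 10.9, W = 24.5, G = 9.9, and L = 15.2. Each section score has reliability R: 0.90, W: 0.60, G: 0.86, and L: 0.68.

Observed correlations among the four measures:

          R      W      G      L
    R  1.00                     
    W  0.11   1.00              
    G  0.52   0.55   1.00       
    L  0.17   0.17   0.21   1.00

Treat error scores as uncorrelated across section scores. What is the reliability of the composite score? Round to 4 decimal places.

Var(R+W+G+L) = 10.9² + 24.5² + 9.9² + 15.2² + 2·[10.9·24.5·0.11 + 10.9·9.9·0.52 + 10.9·15.2·0.17 + 24.5·9.9·0.55 + 24.5·15.2·0.17 + 9.9·15.2·0.21] = 1048.11 + 683.931 = 1732.04.
Under uncorrelated errors the observed covariances equal the true-score covariances, so only the own-variance terms attenuate.
True-score variance = [10.9²·0.90 + 24.5²·0.60 + 9.9²·0.86 + 15.2²·0.68] + 683.931 = 708.475 + 683.931 = 1392.41.
Reliability = 1392.41 / 1732.04 = 0.8039.

0.8039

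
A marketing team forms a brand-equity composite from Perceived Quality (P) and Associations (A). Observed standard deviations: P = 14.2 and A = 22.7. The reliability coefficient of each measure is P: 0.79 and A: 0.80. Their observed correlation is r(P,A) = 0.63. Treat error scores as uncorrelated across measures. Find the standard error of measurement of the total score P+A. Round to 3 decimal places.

Var(total) = 716.93 + 406.148 = 1123.08.
True-score variance = 571.528 + 406.148 = 977.676, so reliability = 0.8705.
Error variance = 1123.08 − 977.676 = 145.402; SEM = √145.402 = 12.058.

12.058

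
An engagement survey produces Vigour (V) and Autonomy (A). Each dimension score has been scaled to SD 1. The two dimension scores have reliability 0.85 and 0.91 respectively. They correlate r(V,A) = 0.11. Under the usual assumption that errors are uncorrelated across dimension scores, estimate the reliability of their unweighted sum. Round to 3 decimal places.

Var(V+A) = 2 + 2·[0.11] = 2 + 0.22 = 2.22.
Under uncorrelated errors the observed covariances equal the true-score covariances, so only the own-variance terms attenuate.
True-score variance = [0.85 + 0.91] + 0.22 = 1.76 + 0.22 = 1.98.
Reliability = 1.98 / 2.22 = 0.892.

0.892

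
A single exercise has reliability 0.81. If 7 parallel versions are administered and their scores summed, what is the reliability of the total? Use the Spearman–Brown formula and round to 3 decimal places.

0.968

ρ_k = kρ / (1 + (k−1)ρ) = 7·0.81 / (1 + 6·0.81) = 5.670 / 5.860 = 0.968.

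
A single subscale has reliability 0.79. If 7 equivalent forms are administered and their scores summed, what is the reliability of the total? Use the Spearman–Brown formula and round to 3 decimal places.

0.963

ρ_k = kρ / (1 + (k−1)ρ) = 7·0.79 / (1 + 6·0.79) = 5.530 / 5.740 = 0.963.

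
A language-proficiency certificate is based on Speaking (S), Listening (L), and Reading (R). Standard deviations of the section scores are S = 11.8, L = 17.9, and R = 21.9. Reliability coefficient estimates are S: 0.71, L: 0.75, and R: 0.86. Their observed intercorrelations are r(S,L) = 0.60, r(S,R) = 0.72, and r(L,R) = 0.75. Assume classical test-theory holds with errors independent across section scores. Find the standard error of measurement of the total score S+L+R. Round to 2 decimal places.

Var(total) = 939.26 + 1213.6 = 2152.86.
True-score variance = 751.632 + 1213.6 = 1965.24, so reliability = 0.9128.
Error variance = 2152.86 − 1965.24 = 187.628; SEM = √187.628 = 13.70.

13.70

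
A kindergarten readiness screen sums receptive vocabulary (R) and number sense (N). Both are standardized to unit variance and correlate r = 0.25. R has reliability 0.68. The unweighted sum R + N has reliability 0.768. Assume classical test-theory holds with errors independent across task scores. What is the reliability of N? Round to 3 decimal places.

0.740

Var(R+N) = 2 + 2·0.25 = 2.500.
True-score variance = ρ_R + ρ_N + 2·0.25, so 0.768 = (0.68 + ρ_N + 0.50) / 2.500.
ρ_N = 0.768·2.500 − 0.68 − 0.50 = 0.740.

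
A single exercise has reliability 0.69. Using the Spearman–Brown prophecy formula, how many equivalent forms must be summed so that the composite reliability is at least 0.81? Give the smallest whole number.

k ≥ ρ*(1−ρ₁)/(ρ₁(1−ρ*)) = 0.81·0.31 / (0.69·0.19) = 1.915.
Smallest integer k = 2.

2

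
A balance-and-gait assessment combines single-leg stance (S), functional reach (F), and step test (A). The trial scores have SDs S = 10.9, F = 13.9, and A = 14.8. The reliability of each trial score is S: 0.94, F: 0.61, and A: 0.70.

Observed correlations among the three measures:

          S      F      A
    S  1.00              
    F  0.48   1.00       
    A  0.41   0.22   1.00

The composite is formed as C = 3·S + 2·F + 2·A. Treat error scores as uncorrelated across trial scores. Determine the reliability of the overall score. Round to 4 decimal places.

0.8676

Var(C) = 3²·10.9² + 2²·13.9² + 2²·14.8² + 2·[6·10.9·13.9·0.48 + 6·10.9·14.8·0.41 + 4·13.9·14.8·0.22] = 2718.29 + 2028.46 = 4746.75.
Because errors are independent across components, Cov(Tᵢ,Tⱼ) = Cov(Xᵢ,Xⱼ); the off-diagonal part of the true-score variance is the same as above.
True-score variance = [3²·10.9²·0.94 + 2²·13.9²·0.61 + 2²·14.8²·0.70] + 2028.46 = 2089.88 + 2028.46 = 4118.34.
Reliability = 4118.34 / 4746.75 = 0.8676.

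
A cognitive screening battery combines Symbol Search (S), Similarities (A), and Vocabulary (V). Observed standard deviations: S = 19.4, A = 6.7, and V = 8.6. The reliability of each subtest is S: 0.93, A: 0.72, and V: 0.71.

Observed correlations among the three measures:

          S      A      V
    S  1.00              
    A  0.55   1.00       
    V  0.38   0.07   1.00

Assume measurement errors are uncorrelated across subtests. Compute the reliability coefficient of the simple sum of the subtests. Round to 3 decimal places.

0.922

Var(S+A+V) = 19.4² + 6.7² + 8.6² + 2·[19.4·6.7·0.55 + 19.4·8.6·0.38 + 6.7·8.6·0.07] = 495.21 + 277.843 = 773.053.
With uncorrelated errors the cross-covariances are all true-score covariance, so they carry over unchanged; only the diagonal terms shrink to ρᵢσᵢ².
True-score variance = [19.4²·0.93 + 6.7²·0.72 + 8.6²·0.71] + 277.843 = 434.847 + 277.843 = 712.69.
Reliability = 712.69 / 773.053 = 0.922.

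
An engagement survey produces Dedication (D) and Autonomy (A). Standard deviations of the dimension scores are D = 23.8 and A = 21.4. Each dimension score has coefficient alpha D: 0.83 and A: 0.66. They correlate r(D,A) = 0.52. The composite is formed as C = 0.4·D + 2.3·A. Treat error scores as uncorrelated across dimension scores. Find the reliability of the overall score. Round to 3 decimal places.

0.720

Var(C) = 0.4²·23.8² + 2.3²·21.4² + 2·[0.92·23.8·21.4·0.52] = 2513.24 + 487.317 = 3000.56.
With uncorrelated errors the cross-covariances are all true-score covariance, so they carry over unchanged; only the diagonal terms shrink to ρᵢσᵢ².
True-score variance = [0.4²·23.8²·0.83 + 2.3²·21.4²·0.66] + 487.317 = 1674.14 + 487.317 = 2161.46.
Reliability = 2161.46 / 3000.56 = 0.720.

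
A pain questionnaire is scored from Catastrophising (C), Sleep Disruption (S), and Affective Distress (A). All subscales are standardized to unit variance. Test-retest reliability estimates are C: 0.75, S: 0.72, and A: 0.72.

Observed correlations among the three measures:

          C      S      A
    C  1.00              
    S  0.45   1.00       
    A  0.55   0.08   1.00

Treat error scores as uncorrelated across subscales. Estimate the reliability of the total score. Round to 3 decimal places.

Var(C+S+A) = 3 + 2·[0.45 + 0.55 + 0.08] = 3 + 2.16 = 5.16.
Under uncorrelated errors the observed covariances equal the true-score covariances, so only the own-variance terms attenuate.
True-score variance = [0.75 + 0.72 + 0.72] + 2.16 = 2.19 + 2.16 = 4.35.
Reliability = 4.35 / 5.16 = 0.843.

0.843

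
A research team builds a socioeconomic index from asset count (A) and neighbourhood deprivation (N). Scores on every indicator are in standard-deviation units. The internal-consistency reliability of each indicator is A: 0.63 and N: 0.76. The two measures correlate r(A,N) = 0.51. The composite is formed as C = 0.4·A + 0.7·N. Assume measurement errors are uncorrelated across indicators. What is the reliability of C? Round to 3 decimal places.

0.811

Var(C) = 0.4² + 0.7² + 2·[0.28·0.51] = 0.65 + 0.2856 = 0.9356.
Because errors are independent across components, Cov(Tᵢ,Tⱼ) = Cov(Xᵢ,Xⱼ); the off-diagonal part of the true-score variance is the same as above.
True-score variance = [0.4²·0.63 + 0.7²·0.76] + 0.2856 = 0.4732 + 0.2856 = 0.7588.
Reliability = 0.7588 / 0.9356 = 0.811.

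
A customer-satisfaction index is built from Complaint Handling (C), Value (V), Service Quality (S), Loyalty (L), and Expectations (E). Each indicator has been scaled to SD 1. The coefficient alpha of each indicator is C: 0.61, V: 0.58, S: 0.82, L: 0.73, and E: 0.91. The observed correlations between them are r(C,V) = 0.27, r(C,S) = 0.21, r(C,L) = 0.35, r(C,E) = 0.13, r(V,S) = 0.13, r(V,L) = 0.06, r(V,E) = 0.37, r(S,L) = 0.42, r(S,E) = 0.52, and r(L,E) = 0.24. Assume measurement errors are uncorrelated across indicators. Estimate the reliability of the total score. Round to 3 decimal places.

Var(C+V+S+L+E) = 5 + 2·[0.27 + 0.21 + 0.35 + 0.13 + 0.13 + 0.06 + 0.37 + 0.42 + 0.52 + 0.24] = 5 + 5.4 = 10.4.
With uncorrelated errors the cross-covariances are all true-score covariance, so they carry over unchanged; only the diagonal terms shrink to ρᵢσᵢ².
True-score variance = [0.61 + 0.58 + 0.82 + 0.73 + 0.91] + 5.4 = 3.65 + 5.4 = 9.05.
Reliability = 9.05 / 10.4 = 0.870.

0.870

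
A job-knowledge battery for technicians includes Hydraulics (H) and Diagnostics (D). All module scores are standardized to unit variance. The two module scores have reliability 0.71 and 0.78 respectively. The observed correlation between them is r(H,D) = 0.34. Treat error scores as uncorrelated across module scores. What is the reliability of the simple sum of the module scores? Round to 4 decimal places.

0.8097

Var(H+D) = 2 + 2·[0.34] = 2 + 0.68 = 2.68.
With uncorrelated errors the cross-covariances are all true-score covariance, so they carry over unchanged; only the diagonal terms shrink to ρᵢσᵢ².
True-score variance = [0.71 + 0.78] + 0.68 = 1.49 + 0.68 = 2.17.
Reliability = 2.17 / 2.68 = 0.8097.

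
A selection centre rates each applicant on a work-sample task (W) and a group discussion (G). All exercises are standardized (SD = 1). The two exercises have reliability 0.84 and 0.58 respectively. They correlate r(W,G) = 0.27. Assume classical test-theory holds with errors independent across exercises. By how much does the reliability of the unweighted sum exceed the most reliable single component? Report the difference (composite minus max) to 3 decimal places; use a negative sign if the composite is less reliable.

Var(sum) = 2 + 0.54 = 2.54; true-score variance = 1.42 + 0.54 = 1.96; composite reliability = 0.7717.
Max component reliability = 0.8400.
Difference = 0.7717 − 0.8400 = -0.068.

-0.068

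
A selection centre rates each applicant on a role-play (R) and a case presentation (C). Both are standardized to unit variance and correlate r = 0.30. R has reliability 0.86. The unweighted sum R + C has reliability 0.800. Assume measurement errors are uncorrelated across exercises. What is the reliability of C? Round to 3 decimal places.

Var(R+C) = 2 + 2·0.30 = 2.600.
True-score variance = ρ_R + ρ_C + 2·0.30, so 0.800 = (0.86 + ρ_C + 0.60) / 2.600.
ρ_C = 0.800·2.600 − 0.86 − 0.60 = 0.620.

0.620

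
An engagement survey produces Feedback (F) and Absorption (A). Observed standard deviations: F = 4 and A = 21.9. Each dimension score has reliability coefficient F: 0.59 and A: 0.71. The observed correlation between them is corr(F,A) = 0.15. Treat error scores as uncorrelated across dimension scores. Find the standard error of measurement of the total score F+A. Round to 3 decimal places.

12.068

Var(total) = 495.61 + 26.28 = 521.89.
True-score variance = 349.963 + 26.28 = 376.243, so reliability = 0.7209.
Error variance = 521.89 − 376.243 = 145.647; SEM = √145.647 = 12.068.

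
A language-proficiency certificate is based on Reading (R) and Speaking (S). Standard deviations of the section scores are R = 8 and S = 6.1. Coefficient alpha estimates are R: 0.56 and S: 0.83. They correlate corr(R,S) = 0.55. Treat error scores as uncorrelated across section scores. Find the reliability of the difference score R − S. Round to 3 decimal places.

0.274

Var(R−S) = 8² + 6.1² − 2·8·6.1·0.55 = 101.21 − 53.68 = 47.53.
Because errors are independent across components, Cov(Tᵢ,Tⱼ) = Cov(Xᵢ,Xⱼ); the off-diagonal part of the true-score variance is the same as above.
True-score variance = [8²·0.56 + 6.1²·0.83] − 53.68 = 66.7243 − 53.68 = 13.0443.
Reliability = 13.0443 / 47.53 = 0.274.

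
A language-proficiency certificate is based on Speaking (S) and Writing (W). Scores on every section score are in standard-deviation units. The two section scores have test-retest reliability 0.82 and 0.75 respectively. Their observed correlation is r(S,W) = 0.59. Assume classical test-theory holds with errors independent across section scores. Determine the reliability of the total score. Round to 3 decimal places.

Var(S+W) = 2 + 2·[0.59] = 2 + 1.18 = 3.18.
Because errors are independent across components, Cov(Tᵢ,Tⱼ) = Cov(Xᵢ,Xⱼ); the off-diagonal part of the true-score variance is the same as above.
True-score variance = [0.82 + 0.75] + 1.18 = 1.57 + 1.18 = 2.75.
Reliability = 2.75 / 3.18 = 0.865.

0.865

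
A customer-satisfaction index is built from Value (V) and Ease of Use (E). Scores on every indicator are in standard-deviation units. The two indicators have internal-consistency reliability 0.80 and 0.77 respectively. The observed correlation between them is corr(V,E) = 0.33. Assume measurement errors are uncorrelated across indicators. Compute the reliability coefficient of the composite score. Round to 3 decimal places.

Var(V+E) = 2 + 2·[0.33] = 2 + 0.66 = 2.66.
With uncorrelated errors the cross-covariances are all true-score covariance, so they carry over unchanged; only the diagonal terms shrink to ρᵢσᵢ².
True-score variance = [0.80 + 0.77] + 0.66 = 1.57 + 0.66 = 2.23.
Reliability = 2.23 / 2.66 = 0.838.

0.838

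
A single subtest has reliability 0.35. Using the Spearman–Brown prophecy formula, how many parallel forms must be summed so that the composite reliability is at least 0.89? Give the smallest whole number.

16

k ≥ ρ*(1−ρ₁)/(ρ₁(1−ρ*)) = 0.89·0.65 / (0.35·0.11) = 15.026.
Smallest integer k = 16.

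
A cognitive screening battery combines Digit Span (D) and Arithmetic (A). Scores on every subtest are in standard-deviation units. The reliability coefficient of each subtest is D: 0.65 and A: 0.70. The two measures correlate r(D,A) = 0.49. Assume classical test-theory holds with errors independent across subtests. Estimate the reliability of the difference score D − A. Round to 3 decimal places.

Var(D−A) = 1 + 1 − 2·0.49 = 2 − 0.98 = 1.02.
Under uncorrelated errors the observed covariances equal the true-score covariances, so only the own-variance terms attenuate.
True-score variance = [0.65 + 0.70] − 0.98 = 1.35 − 0.98 = 0.37.
Reliability = 0.37 / 1.02 = 0.363.

0.363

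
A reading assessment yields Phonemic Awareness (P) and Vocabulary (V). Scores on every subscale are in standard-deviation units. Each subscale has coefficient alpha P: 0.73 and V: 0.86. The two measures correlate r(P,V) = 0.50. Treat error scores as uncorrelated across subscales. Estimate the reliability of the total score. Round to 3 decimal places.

0.863

Var(P+V) = 2 + 2·[0.50] = 2 + 1 = 3.
Because errors are independent across components, Cov(Tᵢ,Tⱼ) = Cov(Xᵢ,Xⱼ); the off-diagonal part of the true-score variance is the same as above.
True-score variance = [0.73 + 0.86] + 1 = 1.59 + 1 = 2.59.
Reliability = 2.59 / 3 = 0.863.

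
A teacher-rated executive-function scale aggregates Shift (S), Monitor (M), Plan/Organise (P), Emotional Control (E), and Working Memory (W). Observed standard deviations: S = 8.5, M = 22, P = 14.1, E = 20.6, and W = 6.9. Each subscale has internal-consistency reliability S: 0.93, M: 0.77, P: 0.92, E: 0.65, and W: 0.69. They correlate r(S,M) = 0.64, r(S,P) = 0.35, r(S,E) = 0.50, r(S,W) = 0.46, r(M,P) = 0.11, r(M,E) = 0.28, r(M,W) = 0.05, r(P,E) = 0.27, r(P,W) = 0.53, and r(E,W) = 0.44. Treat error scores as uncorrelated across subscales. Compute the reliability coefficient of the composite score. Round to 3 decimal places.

Var(S+M+P+E+W) = 8.5² + 22² + 14.1² + 20.6² + 6.9² + 2·[8.5·22·0.64 + 8.5·14.1·0.35 + 8.5·20.6·0.50 + 8.5·6.9·0.46 + 22·14.1·0.11 + 22·20.6·0.28 + 22·6.9·0.05 + 14.1·20.6·0.27 + 14.1·6.9·0.53 + 20.6·6.9·0.44] = 1227.03 + 1274.59 = 2501.62.
With uncorrelated errors the cross-covariances are all true-score covariance, so they carry over unchanged; only the diagonal terms shrink to ρᵢσᵢ².
True-score variance = [8.5²·0.93 + 22²·0.77 + 14.1²·0.92 + 20.6²·0.65 + 6.9²·0.69] + 1274.59 = 931.463 + 1274.59 = 2206.05.
Reliability = 2206.05 / 2501.62 = 0.882.

0.882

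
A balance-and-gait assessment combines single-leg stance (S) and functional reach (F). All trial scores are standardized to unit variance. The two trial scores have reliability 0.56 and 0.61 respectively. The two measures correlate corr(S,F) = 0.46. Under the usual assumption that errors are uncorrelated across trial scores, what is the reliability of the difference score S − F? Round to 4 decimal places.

Var(S−F) = 1 + 1 − 2·0.46 = 2 − 0.92 = 1.08.
With uncorrelated errors the cross-covariances are all true-score covariance, so they carry over unchanged; only the diagonal terms shrink to ρᵢσᵢ².
True-score variance = [0.56 + 0.61] − 0.92 = 1.17 − 0.92 = 0.25.
Reliability = 0.25 / 1.08 = 0.2315.

0.2315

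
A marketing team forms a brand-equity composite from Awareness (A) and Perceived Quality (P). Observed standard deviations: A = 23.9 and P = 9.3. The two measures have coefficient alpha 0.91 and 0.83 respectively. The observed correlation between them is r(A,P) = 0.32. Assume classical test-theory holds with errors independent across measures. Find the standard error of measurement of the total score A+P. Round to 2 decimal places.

Var(total) = 657.7 + 142.253 = 799.953.
True-score variance = 591.588 + 142.253 = 733.841, so reliability = 0.9174.
Error variance = 799.953 − 733.841 = 66.1122; SEM = √66.1122 = 8.13.

8.13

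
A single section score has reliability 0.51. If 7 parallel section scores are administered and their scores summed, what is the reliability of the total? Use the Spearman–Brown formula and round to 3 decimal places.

ρ_k = kρ / (1 + (k−1)ρ) = 7·0.51 / (1 + 6·0.51) = 3.570 / 4.060 = 0.879.

0.879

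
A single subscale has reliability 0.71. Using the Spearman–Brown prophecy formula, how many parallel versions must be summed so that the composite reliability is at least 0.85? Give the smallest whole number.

3

k ≥ ρ*(1−ρ₁)/(ρ₁(1−ρ*)) = 0.85·0.29 / (0.71·0.15) = 2.315.
Smallest integer k = 3.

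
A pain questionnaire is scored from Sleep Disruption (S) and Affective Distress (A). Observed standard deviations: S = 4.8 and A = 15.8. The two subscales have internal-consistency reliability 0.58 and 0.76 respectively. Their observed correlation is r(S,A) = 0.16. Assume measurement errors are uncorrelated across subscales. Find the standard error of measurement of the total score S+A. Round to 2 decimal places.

Var(total) = 272.68 + 24.2688 = 296.949.
True-score variance = 203.09 + 24.2688 = 227.358, so reliability = 0.7656.
Error variance = 296.949 − 227.358 = 69.5904; SEM = √69.5904 = 8.34.

8.34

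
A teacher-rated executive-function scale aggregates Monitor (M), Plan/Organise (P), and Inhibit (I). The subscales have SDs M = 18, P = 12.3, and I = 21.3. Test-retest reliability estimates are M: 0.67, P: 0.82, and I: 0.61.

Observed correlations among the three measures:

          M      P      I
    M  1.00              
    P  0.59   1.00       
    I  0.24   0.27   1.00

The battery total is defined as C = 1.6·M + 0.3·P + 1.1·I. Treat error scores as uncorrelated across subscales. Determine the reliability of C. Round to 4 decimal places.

Var(C) = 1.6²·18² + 0.3²·12.3² + 1.1²·21.3² + 2·[0.48·18·12.3·0.59 + 1.76·18·21.3·0.24 + 0.33·12.3·21.3·0.27] = 1392.02 + 495.984 = 1888.
With uncorrelated errors the cross-covariances are all true-score covariance, so they carry over unchanged; only the diagonal terms shrink to ρᵢσᵢ².
True-score variance = [1.6²·18²·0.67 + 0.3²·12.3²·0.82 + 1.1²·21.3²·0.61] + 495.984 = 901.759 + 495.984 = 1397.74.
Reliability = 1397.74 / 1888 = 0.7403.

0.7403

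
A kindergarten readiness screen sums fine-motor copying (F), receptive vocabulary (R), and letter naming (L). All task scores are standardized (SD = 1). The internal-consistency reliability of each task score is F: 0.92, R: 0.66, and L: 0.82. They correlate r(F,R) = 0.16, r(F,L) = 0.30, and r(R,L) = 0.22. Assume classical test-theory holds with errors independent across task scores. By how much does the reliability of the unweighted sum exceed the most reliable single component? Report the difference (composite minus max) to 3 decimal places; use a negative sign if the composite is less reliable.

-0.058

Var(sum) = 3 + 1.36 = 4.36; true-score variance = 2.4 + 1.36 = 3.76; composite reliability = 0.8624.
Max component reliability = 0.9200.
Difference = 0.8624 − 0.9200 = -0.058.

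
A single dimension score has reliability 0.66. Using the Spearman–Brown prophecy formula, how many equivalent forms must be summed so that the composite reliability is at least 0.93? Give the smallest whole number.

k ≥ ρ*(1−ρ₁)/(ρ₁(1−ρ*)) = 0.93·0.34 / (0.66·0.07) = 6.844.
Smallest integer k = 7.

7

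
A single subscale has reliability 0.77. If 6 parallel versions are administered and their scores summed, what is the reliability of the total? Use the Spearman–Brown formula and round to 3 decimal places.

ρ_k = kρ / (1 + (k−1)ρ) = 6·0.77 / (1 + 5·0.77) = 4.620 / 4.850 = 0.953.

0.953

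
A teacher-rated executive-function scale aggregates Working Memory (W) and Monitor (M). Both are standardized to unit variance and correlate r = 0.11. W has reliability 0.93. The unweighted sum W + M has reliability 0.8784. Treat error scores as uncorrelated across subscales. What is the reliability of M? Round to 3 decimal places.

Var(W+M) = 2 + 2·0.11 = 2.220.
True-score variance = ρ_W + ρ_M + 2·0.11, so 0.8784 = (0.93 + ρ_M + 0.22) / 2.220.
ρ_M = 0.8784·2.220 − 0.93 − 0.22 = 0.800.

0.800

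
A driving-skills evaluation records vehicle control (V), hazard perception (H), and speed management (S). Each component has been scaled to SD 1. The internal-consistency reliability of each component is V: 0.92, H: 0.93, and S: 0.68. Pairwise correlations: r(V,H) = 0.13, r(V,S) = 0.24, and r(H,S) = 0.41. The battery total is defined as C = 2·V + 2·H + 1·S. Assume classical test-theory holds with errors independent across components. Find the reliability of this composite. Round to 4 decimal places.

Var(C) = 2² + 2² + 1 + 2·[4·0.13 + 2·0.24 + 2·0.41] = 9 + 3.64 = 12.64.
Because errors are independent across components, Cov(Tᵢ,Tⱼ) = Cov(Xᵢ,Xⱼ); the off-diagonal part of the true-score variance is the same as above.
True-score variance = [2²·0.92 + 2²·0.93 + 0.68] + 3.64 = 8.08 + 3.64 = 11.72.
Reliability = 11.72 / 12.64 = 0.9272.

0.9272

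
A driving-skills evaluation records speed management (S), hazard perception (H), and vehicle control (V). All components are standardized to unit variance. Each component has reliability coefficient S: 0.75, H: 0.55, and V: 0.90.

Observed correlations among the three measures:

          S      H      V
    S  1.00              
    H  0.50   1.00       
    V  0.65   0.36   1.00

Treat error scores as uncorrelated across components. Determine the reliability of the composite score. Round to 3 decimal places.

0.867

Var(S+H+V) = 3 + 2·[0.50 + 0.65 + 0.36] = 3 + 3.02 = 6.02.
Under uncorrelated errors the observed covariances equal the true-score covariances, so only the own-variance terms attenuate.
True-score variance = [0.75 + 0.55 + 0.90] + 3.02 = 2.2 + 3.02 = 5.22.
Reliability = 5.22 / 6.02 = 0.867.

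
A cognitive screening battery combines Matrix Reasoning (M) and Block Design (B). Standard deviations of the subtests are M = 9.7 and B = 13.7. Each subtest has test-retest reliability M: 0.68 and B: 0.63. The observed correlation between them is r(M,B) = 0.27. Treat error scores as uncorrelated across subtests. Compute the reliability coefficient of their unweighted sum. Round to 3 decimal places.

Var(M+B) = 9.7² + 13.7² + 2·[9.7·13.7·0.27] = 281.78 + 71.7606 = 353.541.
Under uncorrelated errors the observed covariances equal the true-score covariances, so only the own-variance terms attenuate.
True-score variance = [9.7²·0.68 + 13.7²·0.63] + 71.7606 = 182.226 + 71.7606 = 253.986.
Reliability = 253.986 / 353.541 = 0.718.

0.718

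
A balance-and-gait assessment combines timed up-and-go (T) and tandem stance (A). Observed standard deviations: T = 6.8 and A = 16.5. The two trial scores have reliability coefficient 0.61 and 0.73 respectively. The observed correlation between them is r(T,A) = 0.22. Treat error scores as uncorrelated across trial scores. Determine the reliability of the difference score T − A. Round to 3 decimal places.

Var(T−A) = 6.8² + 16.5² − 2·6.8·16.5·0.22 = 318.49 − 49.368 = 269.122.
With uncorrelated errors the cross-covariances are all true-score covariance, so they carry over unchanged; only the diagonal terms shrink to ρᵢσᵢ².
True-score variance = [6.8²·0.61 + 16.5²·0.73] − 49.368 = 226.949 − 49.368 = 177.581.
Reliability = 177.581 / 269.122 = 0.660.

0.660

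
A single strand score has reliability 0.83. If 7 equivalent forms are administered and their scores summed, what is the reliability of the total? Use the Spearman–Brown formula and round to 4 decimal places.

0.9716

ρ_k = kρ / (1 + (k−1)ρ) = 7·0.83 / (1 + 6·0.83) = 5.810 / 5.980 = 0.9716.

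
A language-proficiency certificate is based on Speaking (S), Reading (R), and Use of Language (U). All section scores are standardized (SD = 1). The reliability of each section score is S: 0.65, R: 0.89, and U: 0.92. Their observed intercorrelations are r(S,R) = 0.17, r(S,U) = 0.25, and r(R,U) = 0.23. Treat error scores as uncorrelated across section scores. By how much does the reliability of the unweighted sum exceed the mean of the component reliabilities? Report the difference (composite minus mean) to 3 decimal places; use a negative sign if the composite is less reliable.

0.054

Var(sum) = 3 + 1.3 = 4.3; true-score variance = 2.46 + 1.3 = 3.76; composite reliability = 0.8744.
Mean component reliability = 0.8200.
Difference = 0.8744 − 0.8200 = 0.054.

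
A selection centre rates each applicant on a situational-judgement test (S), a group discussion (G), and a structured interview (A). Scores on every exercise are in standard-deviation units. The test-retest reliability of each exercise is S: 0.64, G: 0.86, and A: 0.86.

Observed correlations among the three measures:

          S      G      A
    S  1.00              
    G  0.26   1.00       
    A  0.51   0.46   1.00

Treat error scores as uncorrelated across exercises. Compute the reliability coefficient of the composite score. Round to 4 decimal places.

Var(S+G+A) = 3 + 2·[0.26 + 0.51 + 0.46] = 3 + 2.46 = 5.46.
Because errors are independent across components, Cov(Tᵢ,Tⱼ) = Cov(Xᵢ,Xⱼ); the off-diagonal part of the true-score variance is the same as above.
True-score variance = [0.64 + 0.86 + 0.86] + 2.46 = 2.36 + 2.46 = 4.82.
Reliability = 4.82 / 5.46 = 0.8828.

0.8828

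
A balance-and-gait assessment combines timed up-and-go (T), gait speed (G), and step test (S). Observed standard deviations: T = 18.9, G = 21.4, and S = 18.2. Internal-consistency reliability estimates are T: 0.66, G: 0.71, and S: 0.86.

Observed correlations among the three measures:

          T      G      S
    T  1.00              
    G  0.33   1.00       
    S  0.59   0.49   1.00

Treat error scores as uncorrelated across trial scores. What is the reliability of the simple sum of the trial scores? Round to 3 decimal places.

Var(T+G+S) = 18.9² + 21.4² + 18.2² + 2·[18.9·21.4·0.33 + 18.9·18.2·0.59 + 21.4·18.2·0.49] = 1146.41 + 1054.53 = 2200.94.
With uncorrelated errors the cross-covariances are all true-score covariance, so they carry over unchanged; only the diagonal terms shrink to ρᵢσᵢ².
True-score variance = [18.9²·0.66 + 21.4²·0.71 + 18.2²·0.86] + 1054.53 = 845.777 + 1054.53 = 1900.31.
Reliability = 1900.31 / 2200.94 = 0.863.

0.863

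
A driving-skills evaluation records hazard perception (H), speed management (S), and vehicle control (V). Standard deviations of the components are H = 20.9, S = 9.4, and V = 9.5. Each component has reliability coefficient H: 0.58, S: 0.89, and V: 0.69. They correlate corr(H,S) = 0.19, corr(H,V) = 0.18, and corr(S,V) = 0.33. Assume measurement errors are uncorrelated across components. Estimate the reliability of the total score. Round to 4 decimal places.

0.7305

Var(H+S+V) = 20.9² + 9.4² + 9.5² + 2·[20.9·9.4·0.19 + 20.9·9.5·0.18 + 9.4·9.5·0.33] = 615.42 + 205.071 = 820.491.
Because errors are independent across components, Cov(Tᵢ,Tⱼ) = Cov(Xᵢ,Xⱼ); the off-diagonal part of the true-score variance is the same as above.
True-score variance = [20.9²·0.58 + 9.4²·0.89 + 9.5²·0.69] + 205.071 = 394.263 + 205.071 = 599.333.
Reliability = 599.333 / 820.491 = 0.7305.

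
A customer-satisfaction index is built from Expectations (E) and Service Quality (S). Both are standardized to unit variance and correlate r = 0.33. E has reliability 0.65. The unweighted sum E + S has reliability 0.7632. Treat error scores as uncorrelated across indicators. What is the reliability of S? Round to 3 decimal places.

Var(E+S) = 2 + 2·0.33 = 2.660.
True-score variance = ρ_E + ρ_S + 2·0.33, so 0.7632 = (0.65 + ρ_S + 0.66) / 2.660.
ρ_S = 0.7632·2.660 − 0.65 − 0.66 = 0.720.

0.720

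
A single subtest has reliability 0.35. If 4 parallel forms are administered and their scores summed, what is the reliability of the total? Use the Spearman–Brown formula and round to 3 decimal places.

0.683

ρ_k = kρ / (1 + (k−1)ρ) = 4·0.35 / (1 + 3·0.35) = 1.400 / 2.050 = 0.683.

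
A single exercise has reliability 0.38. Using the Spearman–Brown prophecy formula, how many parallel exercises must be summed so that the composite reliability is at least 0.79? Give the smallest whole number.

7

k ≥ ρ*(1−ρ₁)/(ρ₁(1−ρ*)) = 0.79·0.62 / (0.38·0.21) = 6.138.
Smallest integer k = 7.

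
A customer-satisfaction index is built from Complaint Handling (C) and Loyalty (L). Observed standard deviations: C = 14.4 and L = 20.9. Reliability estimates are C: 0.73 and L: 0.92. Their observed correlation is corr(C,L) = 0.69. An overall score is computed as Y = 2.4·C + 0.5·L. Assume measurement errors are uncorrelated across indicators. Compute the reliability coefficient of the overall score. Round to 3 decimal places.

0.816

Var(Y) = 2.4²·14.4² + 0.5²·20.9² + 2·[1.2·14.4·20.9·0.69] = 1303.6 + 498.39 = 1801.99.
Under uncorrelated errors the observed covariances equal the true-score covariances, so only the own-variance terms attenuate.
True-score variance = [2.4²·14.4²·0.73 + 0.5²·20.9²·0.92] + 498.39 = 972.374 + 498.39 = 1470.76.
Reliability = 1470.76 / 1801.99 = 0.816.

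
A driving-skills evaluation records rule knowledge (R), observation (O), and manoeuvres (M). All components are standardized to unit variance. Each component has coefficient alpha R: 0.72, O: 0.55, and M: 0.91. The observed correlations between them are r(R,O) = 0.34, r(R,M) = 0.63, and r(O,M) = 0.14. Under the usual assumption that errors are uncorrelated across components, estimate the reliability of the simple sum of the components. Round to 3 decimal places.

Var(R+O+M) = 3 + 2·[0.34 + 0.63 + 0.14] = 3 + 2.22 = 5.22.
Under uncorrelated errors the observed covariances equal the true-score covariances, so only the own-variance terms attenuate.
True-score variance = [0.72 + 0.55 + 0.91] + 2.22 = 2.18 + 2.22 = 4.4.
Reliability = 4.4 / 5.22 = 0.843.

0.843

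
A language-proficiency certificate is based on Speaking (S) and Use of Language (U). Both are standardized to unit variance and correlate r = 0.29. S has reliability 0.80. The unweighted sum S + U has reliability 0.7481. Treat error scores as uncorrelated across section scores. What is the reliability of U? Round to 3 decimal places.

0.550

Var(S+U) = 2 + 2·0.29 = 2.580.
True-score variance = ρ_S + ρ_U + 2·0.29, so 0.7481 = (0.80 + ρ_U + 0.58) / 2.580.
ρ_U = 0.7481·2.580 − 0.80 − 0.58 = 0.550.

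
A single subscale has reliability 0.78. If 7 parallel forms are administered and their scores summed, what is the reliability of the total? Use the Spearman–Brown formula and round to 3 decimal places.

ρ_k = kρ / (1 + (k−1)ρ) = 7·0.78 / (1 + 6·0.78) = 5.460 / 5.680 = 0.961.

0.961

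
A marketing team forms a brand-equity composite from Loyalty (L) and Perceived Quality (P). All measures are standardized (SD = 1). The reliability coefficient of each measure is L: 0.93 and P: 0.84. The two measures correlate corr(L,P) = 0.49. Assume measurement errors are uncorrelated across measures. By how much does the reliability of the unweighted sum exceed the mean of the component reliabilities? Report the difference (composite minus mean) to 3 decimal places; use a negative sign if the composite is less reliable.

0.038

Var(sum) = 2 + 0.98 = 2.98; true-score variance = 1.77 + 0.98 = 2.75; composite reliability = 0.9228.
Mean component reliability = 0.8850.
Difference = 0.9228 − 0.8850 = 0.038.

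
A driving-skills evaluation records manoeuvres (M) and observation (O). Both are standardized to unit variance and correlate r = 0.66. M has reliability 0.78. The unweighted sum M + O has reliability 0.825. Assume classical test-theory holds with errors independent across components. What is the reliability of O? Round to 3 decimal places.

0.639

Var(M+O) = 2 + 2·0.66 = 3.320.
True-score variance = ρ_M + ρ_O + 2·0.66, so 0.825 = (0.78 + ρ_O + 1.32) / 3.320.
ρ_O = 0.825·3.320 − 0.78 − 1.32 = 0.639.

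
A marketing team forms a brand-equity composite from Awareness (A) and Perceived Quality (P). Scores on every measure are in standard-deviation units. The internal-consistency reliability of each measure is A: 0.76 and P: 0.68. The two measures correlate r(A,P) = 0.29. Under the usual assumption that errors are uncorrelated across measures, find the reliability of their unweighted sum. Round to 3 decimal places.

0.783

Var(A+P) = 2 + 2·[0.29] = 2 + 0.58 = 2.58.
Because errors are independent across components, Cov(Tᵢ,Tⱼ) = Cov(Xᵢ,Xⱼ); the off-diagonal part of the true-score variance is the same as above.
True-score variance = [0.76 + 0.68] + 0.58 = 1.44 + 0.58 = 2.02.
Reliability = 2.02 / 2.58 = 0.783.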